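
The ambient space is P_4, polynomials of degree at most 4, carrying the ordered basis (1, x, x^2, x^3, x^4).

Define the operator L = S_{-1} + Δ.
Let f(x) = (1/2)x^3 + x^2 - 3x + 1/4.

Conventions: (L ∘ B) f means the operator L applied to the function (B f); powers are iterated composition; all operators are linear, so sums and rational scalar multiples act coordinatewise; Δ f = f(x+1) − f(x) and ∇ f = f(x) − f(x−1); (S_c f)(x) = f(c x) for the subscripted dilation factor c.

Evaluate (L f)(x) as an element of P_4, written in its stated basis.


S_{-1} f = -(1/2)x^3 + x^2 + 3x + 1/4
Δ f = (3/2)x^2 + (7/2)x - 3/2
(S_{-1} + Δ) f = -(1/2)x^3 + (5/2)x^2 + (13/2)x - 5/4

the result is g(x) = -(1/2)x^3 + (5/2)x^2 + (13/2)x - 5/4


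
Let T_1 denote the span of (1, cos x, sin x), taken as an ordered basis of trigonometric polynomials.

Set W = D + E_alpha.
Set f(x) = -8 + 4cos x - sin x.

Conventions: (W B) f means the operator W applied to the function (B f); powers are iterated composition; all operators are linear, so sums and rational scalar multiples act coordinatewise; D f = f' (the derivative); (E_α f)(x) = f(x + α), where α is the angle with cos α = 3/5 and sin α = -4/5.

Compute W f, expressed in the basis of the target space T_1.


g(x) = -8 + (11/5)cos x - (7/5)sin x

D f = -cos x - 4sin x
E_alpha f = -8 + (16/5)cos x + (13/5)sin x
(D + E_alpha) f = -8 + (11/5)cos x - (7/5)sin x


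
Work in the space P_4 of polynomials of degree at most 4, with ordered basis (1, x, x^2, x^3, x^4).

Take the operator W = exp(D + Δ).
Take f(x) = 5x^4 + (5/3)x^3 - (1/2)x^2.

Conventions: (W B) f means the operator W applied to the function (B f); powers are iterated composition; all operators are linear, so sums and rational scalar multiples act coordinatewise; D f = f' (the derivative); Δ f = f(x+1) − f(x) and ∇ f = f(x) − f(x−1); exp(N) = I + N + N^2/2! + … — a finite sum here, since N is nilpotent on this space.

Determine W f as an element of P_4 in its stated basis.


order-1 term: 40x^3 + 40x^2 + 23x + 37/6
order-2 term: 120x^2 + 140x + 63
order-3 term: 160x + 400/3
order-4 term: 80
the series for exp(D + Δ) f terminates at order 4
exp(D + Δ) f = 5x^4 + (125/3)x^3 + (319/2)x^2 + 323x + 565/2

the image equals g(x) = 5x^4 + (125/3)x^3 + (319/2)x^2 + 323x + 565/2


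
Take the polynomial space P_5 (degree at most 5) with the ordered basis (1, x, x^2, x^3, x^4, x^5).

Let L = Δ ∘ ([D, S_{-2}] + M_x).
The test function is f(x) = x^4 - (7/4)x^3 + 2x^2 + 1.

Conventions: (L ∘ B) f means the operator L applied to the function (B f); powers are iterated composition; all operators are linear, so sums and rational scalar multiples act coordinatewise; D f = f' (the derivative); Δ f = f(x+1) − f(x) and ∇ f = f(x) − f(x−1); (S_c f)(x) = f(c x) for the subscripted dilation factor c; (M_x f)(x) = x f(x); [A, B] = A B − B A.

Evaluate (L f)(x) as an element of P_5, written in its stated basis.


S_{-2} f = 16x^4 + 14x^3 + 8x^2 + 1
D S_{-2} f = 64x^3 + 42x^2 + 16x
D f = 4x^3 - (21/4)x^2 + 4x
S_{-2} D f = -32x^3 - 21x^2 - 8x
[D, S_{-2}] f = 96x^3 + 63x^2 + 24x
M_x f = x^5 - (7/4)x^4 + 2x^3 + x
([D, S_{-2}] + M_x) f = x^5 - (7/4)x^4 + 98x^3 + 63x^2 + 25x
Δ ([D, S_{-2}] + M_x) f = 5x^4 + 3x^3 + (587/2)x^2 + 418x + 741/4

the result is g(x) = 5x^4 + 3x^3 + (587/2)x^2 + 418x + 741/4


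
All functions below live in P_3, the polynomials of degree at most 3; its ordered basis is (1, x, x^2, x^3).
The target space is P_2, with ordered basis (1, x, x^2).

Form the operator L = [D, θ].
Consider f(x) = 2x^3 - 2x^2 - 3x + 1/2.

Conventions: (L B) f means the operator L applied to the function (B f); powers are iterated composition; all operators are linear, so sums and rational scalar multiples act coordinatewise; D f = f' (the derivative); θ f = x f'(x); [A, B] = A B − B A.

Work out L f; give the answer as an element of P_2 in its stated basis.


θ f = 6x^3 - 4x^2 - 3x
D θ f = 18x^2 - 8x - 3
D f = 6x^2 - 4x - 3
θ D f = 12x^2 - 4x
[D, θ] f = 6x^2 - 4x - 3

the result is g(x) = 6x^2 - 4x - 3


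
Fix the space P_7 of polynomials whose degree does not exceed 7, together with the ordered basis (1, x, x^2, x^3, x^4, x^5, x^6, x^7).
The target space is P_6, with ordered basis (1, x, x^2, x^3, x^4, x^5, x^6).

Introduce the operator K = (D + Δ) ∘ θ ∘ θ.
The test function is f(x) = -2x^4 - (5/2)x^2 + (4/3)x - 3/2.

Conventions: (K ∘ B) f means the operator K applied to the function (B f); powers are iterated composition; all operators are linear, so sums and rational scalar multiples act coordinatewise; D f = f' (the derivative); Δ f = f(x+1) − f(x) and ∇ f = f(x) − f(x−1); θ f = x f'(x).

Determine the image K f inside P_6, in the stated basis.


θ f = -8x^4 - 5x^2 + (4/3)x
θ θ f = -32x^4 - 10x^2 + (4/3)x
D θ θ f = -128x^3 - 20x + 4/3
Δ θ θ f = -128x^3 - 192x^2 - 148x - 122/3
(D + Δ) θ θ f = -256x^3 - 192x^2 - 168x - 118/3

the result is g(x) = -256x^3 - 192x^2 - 168x - 118/3


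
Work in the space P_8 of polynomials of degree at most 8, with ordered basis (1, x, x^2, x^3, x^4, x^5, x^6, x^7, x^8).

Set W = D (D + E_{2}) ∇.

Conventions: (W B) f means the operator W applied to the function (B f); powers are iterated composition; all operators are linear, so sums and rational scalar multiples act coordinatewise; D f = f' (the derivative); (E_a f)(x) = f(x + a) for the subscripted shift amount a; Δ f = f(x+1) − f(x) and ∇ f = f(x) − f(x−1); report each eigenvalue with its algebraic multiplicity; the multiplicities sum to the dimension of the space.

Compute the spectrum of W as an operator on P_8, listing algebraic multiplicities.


λ = 0 (multiplicity 9)

image of 1: 0
image of x: 0
image of x^2: 2
image of x^3: 6x + 15
image of x^4: 12x^2 + 60x + 16
image of x^5: 20x^3 + 150x^2 + 80x + 95
image of x^6: 30x^4 + 300x^3 + 240x^2 + 570x + 156
image of x^7: 42x^5 + 525x^4 + 560x^3 + 1995x^2 + 1092x + 483
image of x^8: 56x^6 + 840x^5 + 1120x^4 + 5320x^3 + 4368x^2 + 3864x + 960
the matrix is upper triangular; its diagonal is (0, 0, 0, 0, 0, 0, 0, 0, 0)
for a triangular matrix the eigenvalues are the diagonal entries, with algebraic multiplicity their repetition count


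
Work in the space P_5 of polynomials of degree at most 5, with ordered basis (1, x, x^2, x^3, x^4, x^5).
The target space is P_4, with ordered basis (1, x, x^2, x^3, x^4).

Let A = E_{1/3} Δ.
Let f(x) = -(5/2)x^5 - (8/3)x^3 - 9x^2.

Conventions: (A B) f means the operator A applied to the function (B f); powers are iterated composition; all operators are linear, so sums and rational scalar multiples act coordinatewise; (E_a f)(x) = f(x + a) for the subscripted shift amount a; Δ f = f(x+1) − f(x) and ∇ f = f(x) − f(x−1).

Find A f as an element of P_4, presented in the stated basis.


the result is g(x) = -(25/2)x^4 - (125/3)x^3 - (199/3)x^2 - (3817/54)x - 5143/162

Δ f = -(25/2)x^4 - 25x^3 - 33x^2 - (77/2)x - 85/6
E_{1/3} Δ f = -(25/2)x^4 - (125/3)x^3 - (199/3)x^2 - (3817/54)x - 5143/162


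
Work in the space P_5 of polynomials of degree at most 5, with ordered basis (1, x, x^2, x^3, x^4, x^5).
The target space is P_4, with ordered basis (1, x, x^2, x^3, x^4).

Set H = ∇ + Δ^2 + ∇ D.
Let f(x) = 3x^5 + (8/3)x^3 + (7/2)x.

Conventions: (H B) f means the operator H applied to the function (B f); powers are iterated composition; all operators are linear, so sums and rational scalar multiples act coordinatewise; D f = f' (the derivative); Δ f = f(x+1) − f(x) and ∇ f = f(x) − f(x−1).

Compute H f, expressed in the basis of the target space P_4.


g(x) = 15x^4 + 90x^3 + 128x^2 + 279x + 553/6

∇ f = 15x^4 - 30x^3 + 38x^2 - 23x + 55/6
Δ f = 15x^4 + 30x^3 + 38x^2 + 23x + 55/6
Δ Δ f = 60x^3 + 180x^2 + 226x + 106
D f = 15x^4 + 8x^2 + 7/2
∇ D f = 60x^3 - 90x^2 + 76x - 23
(∇ + Δ^2 + ∇ D) f = 15x^4 + 90x^3 + 128x^2 + 279x + 553/6


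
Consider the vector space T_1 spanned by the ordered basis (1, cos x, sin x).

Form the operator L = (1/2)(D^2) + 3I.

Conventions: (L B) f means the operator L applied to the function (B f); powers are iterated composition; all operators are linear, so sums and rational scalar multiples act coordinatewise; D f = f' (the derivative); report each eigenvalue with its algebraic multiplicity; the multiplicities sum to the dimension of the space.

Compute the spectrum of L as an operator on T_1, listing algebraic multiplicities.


λ = 5/2 (multiplicity 2), λ = 3 (multiplicity 1)

image of 1: 3
image of cos x: (5/2)cos x
image of sin x: (5/2)sin x
the matrix is diagonal; its diagonal is (3, 5/2, 5/2)
for a triangular matrix the eigenvalues are the diagonal entries, with algebraic multiplicity their repetition count


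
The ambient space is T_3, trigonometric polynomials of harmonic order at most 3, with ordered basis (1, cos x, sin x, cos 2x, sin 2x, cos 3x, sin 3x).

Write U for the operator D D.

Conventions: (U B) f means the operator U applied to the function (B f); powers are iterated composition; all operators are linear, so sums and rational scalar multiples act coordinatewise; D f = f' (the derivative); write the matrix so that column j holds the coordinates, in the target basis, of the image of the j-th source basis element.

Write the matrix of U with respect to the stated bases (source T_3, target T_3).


the matrix is [[0, 0, 0, 0, 0, 0, 0]; [0, -1, 0, 0, 0, 0, 0]; [0, 0, -1, 0, 0, 0, 0]; [0, 0, 0, -4, 0, 0, 0]; [0, 0, 0, 0, -4, 0, 0]; [0, 0, 0, 0, 0, -9, 0]; [0, 0, 0, 0, 0, 0, -9]] (rows listed top to bottom)

image of 1: 0
image of cos x: -cos x
image of sin x: -sin x
image of cos 2x: -4cos 2x
image of sin 2x: -4sin 2x
image of cos 3x: -9cos 3x
image of sin 3x: -9sin 3x
each image's coordinates form column j of the matrix


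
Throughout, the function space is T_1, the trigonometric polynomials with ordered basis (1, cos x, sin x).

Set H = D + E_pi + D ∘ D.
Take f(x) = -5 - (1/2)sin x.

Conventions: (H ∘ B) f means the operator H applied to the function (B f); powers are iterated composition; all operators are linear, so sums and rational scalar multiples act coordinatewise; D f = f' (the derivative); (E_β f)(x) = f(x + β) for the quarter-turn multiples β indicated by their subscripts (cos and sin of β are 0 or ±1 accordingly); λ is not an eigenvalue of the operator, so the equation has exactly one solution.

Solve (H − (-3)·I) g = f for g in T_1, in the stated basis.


the image equals g(x) = -5/4 + (1/4)cos x - (1/4)sin x

write g with unknown coordinates in the stated basis and equate coefficients in (H − (-3)·I) g = f
solving from the highest basis element down gives g = -5/4 + (1/4)cos x - (1/4)sin x
check: H g = -5/4 - (3/4)cos x + (1/4)sin x
so H g − (-3)·g = -5 - (1/2)sin x = f ✓


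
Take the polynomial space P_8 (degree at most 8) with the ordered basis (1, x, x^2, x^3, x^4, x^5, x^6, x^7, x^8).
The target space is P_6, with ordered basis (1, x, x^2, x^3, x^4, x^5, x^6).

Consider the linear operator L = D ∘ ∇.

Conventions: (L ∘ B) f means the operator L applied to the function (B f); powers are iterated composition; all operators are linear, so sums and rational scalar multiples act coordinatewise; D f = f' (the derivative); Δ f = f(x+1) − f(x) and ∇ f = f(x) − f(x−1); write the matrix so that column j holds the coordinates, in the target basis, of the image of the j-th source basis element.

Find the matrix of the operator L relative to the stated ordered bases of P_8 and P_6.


image of 1: 0
image of x: 0
image of x^2: 2
image of x^3: 6x - 3
image of x^4: 12x^2 - 12x + 4
image of x^5: 20x^3 - 30x^2 + 20x - 5
image of x^6: 30x^4 - 60x^3 + 60x^2 - 30x + 6
image of x^7: 42x^5 - 105x^4 + 140x^3 - 105x^2 + 42x - 7
image of x^8: 56x^6 - 168x^5 + 280x^4 - 280x^3 + 168x^2 - 56x + 8
each image's coordinates form column j of the matrix

the matrix is [[0, 0, 2, -3, 4, -5, 6, -7, 8]; [0, 0, 0, 6, -12, 20, -30, 42, -56]; [0, 0, 0, 0, 12, -30, 60, -105, 168]; [0, 0, 0, 0, 0, 20, -60, 140, -280]; [0, 0, 0, 0, 0, 0, 30, -105, 280]; [0, 0, 0, 0, 0, 0, 0, 42, -168]; [0, 0, 0, 0, 0, 0, 0, 0, 56]] (rows listed top to bottom)


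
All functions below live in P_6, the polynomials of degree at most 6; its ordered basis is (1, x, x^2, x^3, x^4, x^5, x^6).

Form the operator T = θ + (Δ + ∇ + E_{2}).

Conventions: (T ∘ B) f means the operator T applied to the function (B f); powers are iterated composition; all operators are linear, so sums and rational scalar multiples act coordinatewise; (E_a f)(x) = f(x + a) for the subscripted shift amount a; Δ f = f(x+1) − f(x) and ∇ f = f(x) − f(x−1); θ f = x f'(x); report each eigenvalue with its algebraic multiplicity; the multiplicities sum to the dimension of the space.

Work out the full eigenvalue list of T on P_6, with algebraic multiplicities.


λ = 1 (multiplicity 1), λ = 2 (multiplicity 1), λ = 3 (multiplicity 1), λ = 4 (multiplicity 1), λ = 5 (multiplicity 1), λ = 6 (multiplicity 1), λ = 7 (multiplicity 1)

image of 1: 1
image of x: 2x + 4
image of x^2: 3x^2 + 8x + 4
image of x^3: 4x^3 + 12x^2 + 12x + 10
image of x^4: 5x^4 + 16x^3 + 24x^2 + 40x + 16
image of x^5: 6x^5 + 20x^4 + 40x^3 + 100x^2 + 80x + 34
image of x^6: 7x^6 + 24x^5 + 60x^4 + 200x^3 + 240x^2 + 204x + 64
the matrix is upper triangular; its diagonal is (1, 2, 3, 4, 5, 6, 7)
for a triangular matrix the eigenvalues are the diagonal entries, with algebraic multiplicity their repetition count


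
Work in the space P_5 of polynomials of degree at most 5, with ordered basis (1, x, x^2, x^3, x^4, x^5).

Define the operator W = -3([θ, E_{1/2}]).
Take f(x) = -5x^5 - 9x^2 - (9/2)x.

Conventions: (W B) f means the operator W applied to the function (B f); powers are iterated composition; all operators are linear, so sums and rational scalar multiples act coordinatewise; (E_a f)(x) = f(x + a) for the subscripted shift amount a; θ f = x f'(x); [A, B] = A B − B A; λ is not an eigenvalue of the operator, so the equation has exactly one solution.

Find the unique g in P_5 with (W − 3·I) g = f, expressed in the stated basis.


the image equals g(x) = (5/3)x^5 + (25/6)x^4 + (50/3)x^3 + (187/4)x^2 + (979/12)x + 2295/32

write g with unknown coordinates in the stated basis and equate coefficients in (W − 3·I) g = f
solving from the highest basis element down gives g = (5/3)x^5 + (25/6)x^4 + (50/3)x^3 + (187/4)x^2 + (979/12)x + 2295/32
check: W g = (25/2)x^4 + 50x^3 + (525/4)x^2 + (961/4)x + 6885/32
so W g − 3·g = -5x^5 - 9x^2 - (9/2)x = f ✓


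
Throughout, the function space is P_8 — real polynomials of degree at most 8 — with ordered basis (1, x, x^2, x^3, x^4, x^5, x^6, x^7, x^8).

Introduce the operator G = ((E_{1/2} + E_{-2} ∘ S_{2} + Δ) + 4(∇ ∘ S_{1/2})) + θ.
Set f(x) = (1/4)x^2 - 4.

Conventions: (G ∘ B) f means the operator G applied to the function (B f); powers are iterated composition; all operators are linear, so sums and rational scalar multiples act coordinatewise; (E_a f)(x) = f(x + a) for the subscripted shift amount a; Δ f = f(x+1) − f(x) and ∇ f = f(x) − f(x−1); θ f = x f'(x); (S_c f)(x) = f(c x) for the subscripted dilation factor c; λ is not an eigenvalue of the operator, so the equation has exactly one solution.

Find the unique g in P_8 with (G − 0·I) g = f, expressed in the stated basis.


g(x) = (1/28)x^2 + (11/112)x - 145/64

write g with unknown coordinates in the stated basis and equate coefficients in (G − 0·I) g = f
solving from the highest basis element down gives g = (1/28)x^2 + (11/112)x - 145/64
check: G g = (1/4)x^2 - 4
so G g − 0·g = (1/4)x^2 - 4 = f ✓


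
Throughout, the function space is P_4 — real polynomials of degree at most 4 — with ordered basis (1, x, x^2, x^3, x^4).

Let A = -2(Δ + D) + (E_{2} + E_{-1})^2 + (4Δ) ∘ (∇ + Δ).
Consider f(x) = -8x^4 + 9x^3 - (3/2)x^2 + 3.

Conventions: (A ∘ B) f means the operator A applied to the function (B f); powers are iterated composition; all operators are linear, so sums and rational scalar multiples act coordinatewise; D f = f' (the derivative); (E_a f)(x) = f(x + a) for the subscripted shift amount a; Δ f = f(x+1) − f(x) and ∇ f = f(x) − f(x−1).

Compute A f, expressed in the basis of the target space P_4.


Δ f = -32x^3 - 21x^2 - 8x - 1/2
D f = -32x^3 + 27x^2 - 3x
(Δ + D) f = -64x^3 + 6x^2 - 11x - 1/2
(-2(Δ + D)) f = 128x^3 - 12x^2 + 22x + 1
E_{2} f = -8x^4 - 55x^3 - (279/2)x^2 - 154x - 59
E_{-1} f = -8x^4 + 41x^3 - (153/2)x^2 + 62x - 31/2
(E_{2} + E_{-1}) f = -16x^4 - 14x^3 - 216x^2 - 92x - 149/2
E_{2} (E_{2} + E_{-1}) f = -16x^4 - 142x^3 - 684x^2 - 1636x - 2981/2
E_{-1} (E_{2} + E_{-1}) f = -16x^4 + 50x^3 - 270x^2 + 362x - 401/2
(E_{2} + E_{-1}) (E_{2} + E_{-1}) f = -32x^4 - 92x^3 - 954x^2 - 1274x - 1691
∇ f = -32x^3 + 75x^2 - 62x + 37/2
Δ f = -32x^3 - 21x^2 - 8x - 1/2
(∇ + Δ) f = -64x^3 + 54x^2 - 70x + 18
Δ (∇ + Δ) f = -192x^2 - 84x - 80
(4Δ) (∇ + Δ) f = -768x^2 - 336x - 320
(-2(Δ + D) + (E_{2} + E_{-1})^2 + (4Δ) ∘ (∇ + Δ)) f = -32x^4 + 36x^3 - 1734x^2 - 1588x - 2010

the image equals g(x) = -32x^4 + 36x^3 - 1734x^2 - 1588x - 2010


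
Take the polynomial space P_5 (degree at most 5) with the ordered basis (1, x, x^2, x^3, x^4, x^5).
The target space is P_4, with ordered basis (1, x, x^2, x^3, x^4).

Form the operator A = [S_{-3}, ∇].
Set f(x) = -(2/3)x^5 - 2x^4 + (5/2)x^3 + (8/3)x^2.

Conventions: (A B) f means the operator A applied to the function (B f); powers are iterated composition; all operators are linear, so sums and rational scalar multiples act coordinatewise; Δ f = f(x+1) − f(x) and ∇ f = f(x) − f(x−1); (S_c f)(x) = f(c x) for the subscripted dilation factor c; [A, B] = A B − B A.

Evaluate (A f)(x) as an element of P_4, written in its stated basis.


the result is g(x) = -1080x^4 + 2304x^3 - 2274x^2 + 1228x - 694/3

∇ f = -(10/3)x^4 - (4/3)x^3 + (77/6)x^2 - (41/6)x + 7/6
S_{-3} ∇ f = -270x^4 + 36x^3 + (231/2)x^2 + (41/2)x + 7/6
S_{-3} f = 162x^5 - 162x^4 - (135/2)x^3 + 24x^2
∇ S_{-3} f = 810x^4 - 2268x^3 + (4779/2)x^2 - (2415/2)x + 465/2
[S_{-3}, ∇] f = -1080x^4 + 2304x^3 - 2274x^2 + 1228x - 694/3


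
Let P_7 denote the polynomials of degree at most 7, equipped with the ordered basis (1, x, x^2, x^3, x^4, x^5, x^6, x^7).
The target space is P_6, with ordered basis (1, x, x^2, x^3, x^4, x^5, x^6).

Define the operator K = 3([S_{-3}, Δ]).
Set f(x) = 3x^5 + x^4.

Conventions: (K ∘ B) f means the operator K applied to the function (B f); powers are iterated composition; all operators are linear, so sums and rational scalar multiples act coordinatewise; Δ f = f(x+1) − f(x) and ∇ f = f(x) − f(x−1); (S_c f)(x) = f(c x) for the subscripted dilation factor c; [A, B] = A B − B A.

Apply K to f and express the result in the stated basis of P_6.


Δ f = 15x^4 + 34x^3 + 36x^2 + 19x + 4
S_{-3} Δ f = 1215x^4 - 918x^3 + 324x^2 - 57x + 4
S_{-3} f = -729x^5 + 81x^4
Δ S_{-3} f = -3645x^4 - 6966x^3 - 6804x^2 - 3321x - 648
[S_{-3}, Δ] f = 4860x^4 + 6048x^3 + 7128x^2 + 3264x + 652
(3([S_{-3}, Δ])) f = 14580x^4 + 18144x^3 + 21384x^2 + 9792x + 1956

the image equals g(x) = 14580x^4 + 18144x^3 + 21384x^2 + 9792x + 1956


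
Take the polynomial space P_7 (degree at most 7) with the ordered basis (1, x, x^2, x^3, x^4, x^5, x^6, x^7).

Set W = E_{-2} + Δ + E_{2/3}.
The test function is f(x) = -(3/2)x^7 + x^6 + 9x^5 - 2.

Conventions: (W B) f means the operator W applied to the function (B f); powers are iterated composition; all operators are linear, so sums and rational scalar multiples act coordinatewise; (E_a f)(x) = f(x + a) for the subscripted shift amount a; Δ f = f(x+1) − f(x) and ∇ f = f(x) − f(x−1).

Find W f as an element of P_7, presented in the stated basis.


g(x) = -3x^7 + (11/2)x^6 - (311/2)x^5 + (7535/18)x^4 - (9845/18)x^3 + (33857/54)x^2 - (46045/486)x - 1421/54

E_{-2} f = -(3/2)x^7 + 22x^6 - 129x^5 + 390x^4 - 640x^3 + 528x^2 - 144x - 34
Δ f = -(21/2)x^6 - (51/2)x^5 + (15/2)x^4 + (115/2)x^3 + (147/2)x^2 + (81/2)x + 17/2
E_{2/3} f = -(3/2)x^7 - 6x^6 - x^5 + (190/9)x^4 + (320/9)x^3 + (688/27)x^2 + (2128/243)x - 22/27
(E_{-2} + Δ + E_{2/3}) f = -3x^7 + (11/2)x^6 - (311/2)x^5 + (7535/18)x^4 - (9845/18)x^3 + (33857/54)x^2 - (46045/486)x - 1421/54


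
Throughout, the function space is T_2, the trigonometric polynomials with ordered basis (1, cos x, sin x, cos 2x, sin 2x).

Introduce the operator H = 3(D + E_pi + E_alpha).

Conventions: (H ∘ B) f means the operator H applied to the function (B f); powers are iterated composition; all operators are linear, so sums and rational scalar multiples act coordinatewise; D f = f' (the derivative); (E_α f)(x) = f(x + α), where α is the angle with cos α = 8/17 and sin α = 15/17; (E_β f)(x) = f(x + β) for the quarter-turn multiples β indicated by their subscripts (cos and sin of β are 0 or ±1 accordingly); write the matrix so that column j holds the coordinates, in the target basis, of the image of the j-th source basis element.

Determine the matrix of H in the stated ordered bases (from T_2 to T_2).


image of 1: 6
image of cos x: -(27/17)cos x - (96/17)sin x
image of sin x: (96/17)cos x - (27/17)sin x
image of cos 2x: (384/289)cos 2x - (2454/289)sin 2x
image of sin 2x: (2454/289)cos 2x + (384/289)sin 2x
each image's coordinates form column j of the matrix

the matrix is [[6, 0, 0, 0, 0]; [0, -27/17, 96/17, 0, 0]; [0, -96/17, -27/17, 0, 0]; [0, 0, 0, 384/289, 2454/289]; [0, 0, 0, -2454/289, 384/289]] (rows listed top to bottom)


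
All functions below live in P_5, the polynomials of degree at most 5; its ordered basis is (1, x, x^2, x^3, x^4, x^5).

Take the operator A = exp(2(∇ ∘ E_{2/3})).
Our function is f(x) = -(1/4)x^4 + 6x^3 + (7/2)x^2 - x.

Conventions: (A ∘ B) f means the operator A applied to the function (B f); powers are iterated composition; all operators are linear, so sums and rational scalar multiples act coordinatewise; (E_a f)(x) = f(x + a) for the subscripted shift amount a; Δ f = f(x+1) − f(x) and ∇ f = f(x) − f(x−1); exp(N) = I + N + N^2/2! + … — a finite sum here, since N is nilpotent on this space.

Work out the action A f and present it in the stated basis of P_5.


g(x) = -(1/4)x^4 + 4x^3 + (65/2)x^2 + (253/3)x + 4351/54

order-1 term: -2x^3 + 35x^2 + (76/3)x + 229/54
order-2 term: -6x^2 + 68x + 109/3
order-3 term: -8x + 44
order-4 term: -4
the series for exp(2(∇ ∘ E_{2/3})) f terminates at order 4
exp(2(∇ ∘ E_{2/3})) f = -(1/4)x^4 + 4x^3 + (65/2)x^2 + (253/3)x + 4351/54


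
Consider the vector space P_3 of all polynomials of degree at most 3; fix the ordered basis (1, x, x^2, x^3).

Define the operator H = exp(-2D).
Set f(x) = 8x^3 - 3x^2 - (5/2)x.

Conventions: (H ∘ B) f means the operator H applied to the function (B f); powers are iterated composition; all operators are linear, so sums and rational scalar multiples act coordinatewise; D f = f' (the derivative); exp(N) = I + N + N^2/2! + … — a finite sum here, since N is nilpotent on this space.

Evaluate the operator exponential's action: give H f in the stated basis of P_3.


order-1 term: -48x^2 + 12x + 5
order-2 term: 96x - 12
order-3 term: -64
the series for exp(-2D) f terminates at order 3
exp(-2D) f = 8x^3 - 51x^2 + (211/2)x - 71

the result is g(x) = 8x^3 - 51x^2 + (211/2)x - 71


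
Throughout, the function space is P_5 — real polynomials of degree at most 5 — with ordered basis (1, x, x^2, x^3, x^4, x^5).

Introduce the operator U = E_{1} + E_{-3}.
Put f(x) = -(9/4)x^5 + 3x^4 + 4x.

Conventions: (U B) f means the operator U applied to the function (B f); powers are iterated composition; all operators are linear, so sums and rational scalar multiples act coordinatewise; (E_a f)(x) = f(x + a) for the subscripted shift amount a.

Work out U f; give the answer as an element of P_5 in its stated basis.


the image equals g(x) = -(9/2)x^5 + (57/2)x^4 - 249x^3 + 765x^2 - (2453/2)x + 1565/2

E_{1} f = -(9/4)x^5 - (33/4)x^4 - (21/2)x^3 - (9/2)x^2 + (19/4)x + 19/4
E_{-3} f = -(9/4)x^5 + (147/4)x^4 - (477/2)x^3 + (1539/2)x^2 - (4925/4)x + 3111/4
(E_{1} + E_{-3}) f = -(9/2)x^5 + (57/2)x^4 - 249x^3 + 765x^2 - (2453/2)x + 1565/2


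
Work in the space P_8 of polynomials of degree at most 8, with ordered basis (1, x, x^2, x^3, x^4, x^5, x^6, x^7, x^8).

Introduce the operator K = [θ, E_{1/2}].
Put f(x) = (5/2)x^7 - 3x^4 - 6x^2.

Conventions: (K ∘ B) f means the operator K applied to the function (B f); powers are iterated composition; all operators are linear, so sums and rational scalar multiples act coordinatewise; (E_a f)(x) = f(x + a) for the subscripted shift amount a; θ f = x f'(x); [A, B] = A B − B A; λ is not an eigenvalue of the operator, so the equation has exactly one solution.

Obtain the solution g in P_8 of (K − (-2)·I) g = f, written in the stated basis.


write g with unknown coordinates in the stated basis and equate coefficients in (K − (-2)·I) g = f
solving from the highest basis element down gives g = (5/4)x^7 + (35/16)x^6 + (315/32)x^5 + (3483/128)x^4 + (8383/128)x^3 + (57111/512)x^2 + (136077/1024)x + 318239/4096
check: K g = -(35/8)x^6 - (315/16)x^5 - (3675/64)x^4 - (8383/64)x^3 - (58647/256)x^2 - (136077/512)x - 318239/2048
so K g − (-2)·g = (5/2)x^7 - 3x^4 - 6x^2 = f ✓

the result is g(x) = (5/4)x^7 + (35/16)x^6 + (315/32)x^5 + (3483/128)x^4 + (8383/128)x^3 + (57111/512)x^2 + (136077/1024)x + 318239/4096


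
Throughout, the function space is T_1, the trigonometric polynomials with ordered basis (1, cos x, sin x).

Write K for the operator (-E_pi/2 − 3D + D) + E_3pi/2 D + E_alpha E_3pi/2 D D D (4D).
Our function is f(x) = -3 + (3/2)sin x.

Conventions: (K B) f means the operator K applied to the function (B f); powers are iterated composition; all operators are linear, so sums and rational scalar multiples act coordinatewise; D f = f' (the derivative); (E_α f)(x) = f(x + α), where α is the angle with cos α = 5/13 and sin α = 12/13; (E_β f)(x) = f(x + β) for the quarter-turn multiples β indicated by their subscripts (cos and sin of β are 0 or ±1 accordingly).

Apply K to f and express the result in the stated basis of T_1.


E_pi/2 f = -3 + (3/2)cos x
(-E_pi/2) f = 3 - (3/2)cos x
D f = (3/2)cos x
(-3D) f = -(9/2)cos x
D f = (3/2)cos x
(-E_pi/2 − 3D + D) f = 3 - (9/2)cos x
D f = (3/2)cos x
E_3pi/2 D f = (3/2)sin x
D f = (3/2)cos x
(4D) f = 6cos x
D (4D) f = -6sin x
D D (4D) f = -6cos x
D D D (4D) f = 6sin x
E_3pi/2 (D D) D (4D) f = -6cos x
E_alpha E_3pi/2 (D D) D (4D) f = -(30/13)cos x + (72/13)sin x
((-E_pi/2 − 3D + D) + E_3pi/2 D + E_alpha E_3pi/2 D D D (4D)) f = 3 - (177/26)cos x + (183/26)sin x

the image equals g(x) = 3 - (177/26)cos x + (183/26)sin x


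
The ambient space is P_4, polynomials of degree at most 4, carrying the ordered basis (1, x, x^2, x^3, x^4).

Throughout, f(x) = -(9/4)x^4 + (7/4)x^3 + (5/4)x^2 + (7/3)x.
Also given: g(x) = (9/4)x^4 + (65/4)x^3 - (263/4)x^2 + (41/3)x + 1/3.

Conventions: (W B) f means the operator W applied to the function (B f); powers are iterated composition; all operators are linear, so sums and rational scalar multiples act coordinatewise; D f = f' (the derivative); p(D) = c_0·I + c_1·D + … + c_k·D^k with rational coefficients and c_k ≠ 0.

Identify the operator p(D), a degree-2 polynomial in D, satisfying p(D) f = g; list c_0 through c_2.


D^0 f = -(9/4)x^4 + (7/4)x^3 + (5/4)x^2 + (7/3)x
D^1 f = -9x^3 + (21/4)x^2 + (5/2)x + 7/3
D^2 f = -27x^2 + (21/2)x + 5/2
matching coefficients of g against c_0 f + c_1 Df + … from the top degree down determines the c_i
solution: c_0 = -1, c_1 = -2, c_2 = 2

c_0 = -1, c_1 = -2, c_2 = 2


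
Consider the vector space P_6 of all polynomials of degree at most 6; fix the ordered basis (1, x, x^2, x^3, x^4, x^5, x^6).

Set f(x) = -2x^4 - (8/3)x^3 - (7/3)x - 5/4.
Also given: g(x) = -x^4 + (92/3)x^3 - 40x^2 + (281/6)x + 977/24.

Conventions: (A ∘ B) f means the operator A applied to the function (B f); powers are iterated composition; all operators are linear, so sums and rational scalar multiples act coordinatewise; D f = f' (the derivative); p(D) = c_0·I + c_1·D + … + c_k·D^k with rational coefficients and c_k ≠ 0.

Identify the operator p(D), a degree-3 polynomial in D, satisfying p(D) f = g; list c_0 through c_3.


D^0 f = -2x^4 - (8/3)x^3 - (7/3)x - 5/4
D^1 f = -8x^3 - 8x^2 - 7/3
D^2 f = -24x^2 - 16x
D^3 f = -48x - 16
matching coefficients of g against c_0 f + c_1 Df + … from the top degree down determines the c_i
solution: c_0 = 1/2, c_1 = -4, c_2 = 3, c_3 = -2

c_0 = 1/2, c_1 = -4, c_2 = 3, c_3 = -2


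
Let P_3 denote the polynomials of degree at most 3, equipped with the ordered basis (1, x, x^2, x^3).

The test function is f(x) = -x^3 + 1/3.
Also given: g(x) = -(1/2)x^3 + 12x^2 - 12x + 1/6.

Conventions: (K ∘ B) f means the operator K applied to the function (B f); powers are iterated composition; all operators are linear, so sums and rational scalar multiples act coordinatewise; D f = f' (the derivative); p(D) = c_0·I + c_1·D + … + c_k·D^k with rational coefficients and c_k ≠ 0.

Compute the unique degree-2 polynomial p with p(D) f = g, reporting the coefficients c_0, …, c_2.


p(D) = (1/2)·I − 4·D + 2·D^2, i.e. c_0 = 1/2, c_1 = -4, c_2 = 2

D^0 f = -x^3 + 1/3
D^1 f = -3x^2
D^2 f = -6x
matching coefficients of g against c_0 f + c_1 Df + … from the top degree down determines the c_i
solution: c_0 = 1/2, c_1 = -4, c_2 = 2


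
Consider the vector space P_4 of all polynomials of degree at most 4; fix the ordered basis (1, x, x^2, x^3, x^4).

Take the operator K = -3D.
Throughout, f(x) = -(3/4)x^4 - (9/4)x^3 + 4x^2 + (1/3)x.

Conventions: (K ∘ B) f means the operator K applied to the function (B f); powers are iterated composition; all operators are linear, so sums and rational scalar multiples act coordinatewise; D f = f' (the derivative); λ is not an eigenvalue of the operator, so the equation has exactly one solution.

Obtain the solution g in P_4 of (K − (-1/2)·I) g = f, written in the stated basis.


the image equals g(x) = -(3/2)x^4 - (81/2)x^3 - 721x^2 - (25954/3)x - 51908

write g with unknown coordinates in the stated basis and equate coefficients in (K − (-1/2)·I) g = f
solving from the highest basis element down gives g = -(3/2)x^4 - (81/2)x^3 - 721x^2 - (25954/3)x - 51908
check: K g = 18x^3 + (729/2)x^2 + 4326x + 25954
so K g − (-1/2)·g = -(3/4)x^4 - (9/4)x^3 + 4x^2 + (1/3)x = f ✓


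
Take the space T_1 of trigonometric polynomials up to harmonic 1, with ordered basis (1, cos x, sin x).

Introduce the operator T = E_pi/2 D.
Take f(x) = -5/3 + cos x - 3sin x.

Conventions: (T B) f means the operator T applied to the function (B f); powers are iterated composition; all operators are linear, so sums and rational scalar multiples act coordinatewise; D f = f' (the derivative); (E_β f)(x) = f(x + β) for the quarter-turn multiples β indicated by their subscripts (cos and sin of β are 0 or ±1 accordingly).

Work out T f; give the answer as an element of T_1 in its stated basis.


g(x) = -cos x + 3sin x

D f = -3cos x - sin x
E_pi/2 D f = -cos x + 3sin x


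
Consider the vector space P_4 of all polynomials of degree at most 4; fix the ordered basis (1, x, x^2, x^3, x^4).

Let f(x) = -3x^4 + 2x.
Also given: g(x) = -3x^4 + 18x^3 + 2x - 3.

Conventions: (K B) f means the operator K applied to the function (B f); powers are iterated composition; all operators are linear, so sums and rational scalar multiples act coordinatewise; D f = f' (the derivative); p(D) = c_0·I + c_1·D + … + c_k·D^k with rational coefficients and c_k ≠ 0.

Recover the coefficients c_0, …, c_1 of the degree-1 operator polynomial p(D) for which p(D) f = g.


c_0 = 1, c_1 = -3/2

D^0 f = -3x^4 + 2x
D^1 f = -12x^3 + 2
matching coefficients of g against c_0 f + c_1 Df + … from the top degree down determines the c_i
solution: c_0 = 1, c_1 = -3/2


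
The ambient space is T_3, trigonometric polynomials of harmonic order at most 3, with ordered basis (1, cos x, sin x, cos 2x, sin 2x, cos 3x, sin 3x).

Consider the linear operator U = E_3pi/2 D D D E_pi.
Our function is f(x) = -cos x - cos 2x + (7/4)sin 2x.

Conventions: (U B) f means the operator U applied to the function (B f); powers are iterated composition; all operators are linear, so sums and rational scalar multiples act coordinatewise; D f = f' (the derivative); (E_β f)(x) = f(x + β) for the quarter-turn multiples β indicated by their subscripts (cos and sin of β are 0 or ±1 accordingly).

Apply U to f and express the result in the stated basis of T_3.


g(x) = -cos x + 14cos 2x + 8sin 2x

E_pi f = cos x - cos 2x + (7/4)sin 2x
D E_pi f = -sin x + (7/2)cos 2x + 2sin 2x
D D E_pi f = -cos x + 4cos 2x - 7sin 2x
D D D E_pi f = sin x - 14cos 2x - 8sin 2x
E_3pi/2 (D D D) E_pi f = -cos x + 14cos 2x + 8sin 2x


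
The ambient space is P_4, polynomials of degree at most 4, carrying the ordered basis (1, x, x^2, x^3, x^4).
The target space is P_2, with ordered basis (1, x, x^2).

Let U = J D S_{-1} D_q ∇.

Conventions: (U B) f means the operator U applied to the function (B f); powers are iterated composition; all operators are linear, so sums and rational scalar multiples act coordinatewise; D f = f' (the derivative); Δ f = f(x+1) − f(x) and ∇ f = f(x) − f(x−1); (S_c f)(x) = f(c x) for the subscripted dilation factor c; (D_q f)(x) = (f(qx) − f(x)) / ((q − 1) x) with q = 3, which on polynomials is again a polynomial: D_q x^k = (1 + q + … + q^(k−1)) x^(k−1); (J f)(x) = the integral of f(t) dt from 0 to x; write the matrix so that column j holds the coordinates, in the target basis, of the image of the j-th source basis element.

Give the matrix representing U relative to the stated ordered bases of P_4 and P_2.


the matrix is [[0, 0, 0, 0, 0]; [0, 0, 0, -12, 24]; [0, 0, 0, 0, 52]] (rows listed top to bottom)

image of 1: 0
image of x: 0
image of x^2: 0
image of x^3: -12x
image of x^4: 52x^2 + 24x
each image's coordinates form column j of the matrix


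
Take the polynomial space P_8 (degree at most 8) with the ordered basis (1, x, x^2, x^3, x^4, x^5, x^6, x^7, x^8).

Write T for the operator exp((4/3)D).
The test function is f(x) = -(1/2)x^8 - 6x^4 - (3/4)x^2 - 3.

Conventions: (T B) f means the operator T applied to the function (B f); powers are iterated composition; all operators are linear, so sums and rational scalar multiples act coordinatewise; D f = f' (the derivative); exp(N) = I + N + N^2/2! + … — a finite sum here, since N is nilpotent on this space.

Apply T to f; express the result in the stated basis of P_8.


order-1 term: -(16/3)x^7 - 32x^3 - 2x
order-2 term: -(224/9)x^6 - 64x^2 - 4/3
order-3 term: -(1792/27)x^5 - (512/9)x
order-4 term: -(8960/81)x^4 - 512/27
order-5 term: -(28672/243)x^3
order-6 term: -(57344/729)x^2
order-7 term: -(65536/2187)x
order-8 term: -32768/6561
the series for exp((4/3)D) f terminates at order 8
exp((4/3)D) f = -(1/2)x^8 - (16/3)x^7 - (224/9)x^6 - (1792/27)x^5 - (9446/81)x^4 - (36448/243)x^3 - (418187/2916)x^2 - (194326/2187)x - 185615/6561

the result is g(x) = -(1/2)x^8 - (16/3)x^7 - (224/9)x^6 - (1792/27)x^5 - (9446/81)x^4 - (36448/243)x^3 - (418187/2916)x^2 - (194326/2187)x - 185615/6561


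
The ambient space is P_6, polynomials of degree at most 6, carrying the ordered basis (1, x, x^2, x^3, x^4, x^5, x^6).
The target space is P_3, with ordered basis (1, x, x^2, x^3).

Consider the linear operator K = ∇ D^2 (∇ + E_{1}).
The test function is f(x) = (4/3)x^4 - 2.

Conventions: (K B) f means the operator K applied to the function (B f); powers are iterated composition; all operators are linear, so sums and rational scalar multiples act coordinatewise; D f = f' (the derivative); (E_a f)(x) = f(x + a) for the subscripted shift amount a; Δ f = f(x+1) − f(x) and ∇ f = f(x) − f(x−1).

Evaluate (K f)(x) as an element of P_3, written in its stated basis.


∇ f = (16/3)x^3 - 8x^2 + (16/3)x - 4/3
E_{1} f = (4/3)x^4 + (16/3)x^3 + 8x^2 + (16/3)x - 2/3
(∇ + E_{1}) f = (4/3)x^4 + (32/3)x^3 + (32/3)x - 2
D (∇ + E_{1}) f = (16/3)x^3 + 32x^2 + 32/3
D D (∇ + E_{1}) f = 16x^2 + 64x
∇ D^2 (∇ + E_{1}) f = 32x + 48

g(x) = 32x + 48


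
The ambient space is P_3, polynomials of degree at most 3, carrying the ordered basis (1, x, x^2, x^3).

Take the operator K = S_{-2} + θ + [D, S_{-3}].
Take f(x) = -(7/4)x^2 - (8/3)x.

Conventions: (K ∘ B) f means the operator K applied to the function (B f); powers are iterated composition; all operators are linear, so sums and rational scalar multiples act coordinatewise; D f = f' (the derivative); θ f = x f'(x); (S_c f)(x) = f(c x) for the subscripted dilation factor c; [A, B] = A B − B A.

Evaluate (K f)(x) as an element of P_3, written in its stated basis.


the result is g(x) = -(21/2)x^2 - (118/3)x + 32/3

S_{-2} f = -7x^2 + (16/3)x
θ f = -(7/2)x^2 - (8/3)x
S_{-3} f = -(63/4)x^2 + 8x
D S_{-3} f = -(63/2)x + 8
D f = -(7/2)x - 8/3
S_{-3} D f = (21/2)x - 8/3
[D, S_{-3}] f = -42x + 32/3
(S_{-2} + θ + [D, S_{-3}]) f = -(21/2)x^2 - (118/3)x + 32/3


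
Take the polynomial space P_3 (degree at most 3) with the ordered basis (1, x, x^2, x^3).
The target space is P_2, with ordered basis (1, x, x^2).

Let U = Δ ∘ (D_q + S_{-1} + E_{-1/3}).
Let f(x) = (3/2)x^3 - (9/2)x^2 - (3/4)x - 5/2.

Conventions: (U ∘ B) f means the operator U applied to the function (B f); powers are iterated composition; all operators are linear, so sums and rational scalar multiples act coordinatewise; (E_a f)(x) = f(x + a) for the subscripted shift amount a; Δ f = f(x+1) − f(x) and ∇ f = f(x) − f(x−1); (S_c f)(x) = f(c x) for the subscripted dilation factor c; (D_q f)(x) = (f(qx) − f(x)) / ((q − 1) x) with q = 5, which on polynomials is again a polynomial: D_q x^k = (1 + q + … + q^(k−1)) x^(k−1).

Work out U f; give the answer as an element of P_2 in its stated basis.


the result is g(x) = 72x + 25/2

D_q f = (93/2)x^2 - 27x - 3/4
S_{-1} f = -(3/2)x^3 - (9/2)x^2 + (3/4)x - 5/2
E_{-1/3} f = (3/2)x^3 - 6x^2 + (11/4)x - 101/36
(D_q + S_{-1} + E_{-1/3}) f = 36x^2 - (47/2)x - 109/18
Δ (D_q + S_{-1} + E_{-1/3}) f = 72x + 25/2


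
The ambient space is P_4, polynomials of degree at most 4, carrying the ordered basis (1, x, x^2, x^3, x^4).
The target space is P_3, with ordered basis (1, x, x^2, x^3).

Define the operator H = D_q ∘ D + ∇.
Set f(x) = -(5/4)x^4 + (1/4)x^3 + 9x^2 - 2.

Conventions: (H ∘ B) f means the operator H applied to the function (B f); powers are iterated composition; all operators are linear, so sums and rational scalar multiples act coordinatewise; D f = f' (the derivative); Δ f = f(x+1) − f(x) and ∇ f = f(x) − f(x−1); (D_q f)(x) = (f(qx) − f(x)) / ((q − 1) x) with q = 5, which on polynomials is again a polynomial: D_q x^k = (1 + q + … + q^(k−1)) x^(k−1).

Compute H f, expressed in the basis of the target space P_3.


the result is g(x) = -5x^3 - (587/4)x^2 + (67/4)x + 21/2

D f = -5x^3 + (3/4)x^2 + 18x
D_q D f = -155x^2 + (9/2)x + 18
∇ f = -5x^3 + (33/4)x^2 + (49/4)x - 15/2
(D_q ∘ D + ∇) f = -5x^3 - (587/4)x^2 + (67/4)x + 21/2


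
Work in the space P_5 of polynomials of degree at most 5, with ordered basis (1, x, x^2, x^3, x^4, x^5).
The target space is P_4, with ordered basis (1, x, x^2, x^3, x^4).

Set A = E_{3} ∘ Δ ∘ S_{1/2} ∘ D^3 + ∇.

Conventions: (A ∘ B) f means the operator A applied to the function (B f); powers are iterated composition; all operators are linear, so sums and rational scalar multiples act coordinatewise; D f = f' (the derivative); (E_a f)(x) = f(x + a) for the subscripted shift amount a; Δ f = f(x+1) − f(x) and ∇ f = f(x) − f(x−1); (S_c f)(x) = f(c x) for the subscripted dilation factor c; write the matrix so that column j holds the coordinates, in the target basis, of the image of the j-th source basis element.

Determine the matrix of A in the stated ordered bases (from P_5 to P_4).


image of 1: 0
image of x: 1
image of x^2: 2x - 1
image of x^3: 3x^2 - 3x + 1
image of x^4: 4x^3 - 6x^2 + 4x + 11
image of x^5: 5x^4 - 10x^3 + 10x^2 + 25x + 106
each image's coordinates form column j of the matrix

the matrix is [[0, 1, -1, 1, 11, 106]; [0, 0, 2, -3, 4, 25]; [0, 0, 0, 3, -6, 10]; [0, 0, 0, 0, 4, -10]; [0, 0, 0, 0, 0, 5]] (rows listed top to bottom)


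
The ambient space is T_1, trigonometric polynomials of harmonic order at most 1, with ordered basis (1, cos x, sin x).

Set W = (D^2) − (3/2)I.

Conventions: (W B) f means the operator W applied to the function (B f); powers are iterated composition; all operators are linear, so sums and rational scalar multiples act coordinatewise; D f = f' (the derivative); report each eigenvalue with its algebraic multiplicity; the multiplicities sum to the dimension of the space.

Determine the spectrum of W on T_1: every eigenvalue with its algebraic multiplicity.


λ = -5/2 (multiplicity 2), λ = -3/2 (multiplicity 1)

image of 1: -3/2
image of cos x: -(5/2)cos x
image of sin x: -(5/2)sin x
the matrix is diagonal; its diagonal is (-3/2, -5/2, -5/2)
for a triangular matrix the eigenvalues are the diagonal entries, with algebraic multiplicity their repetition count
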